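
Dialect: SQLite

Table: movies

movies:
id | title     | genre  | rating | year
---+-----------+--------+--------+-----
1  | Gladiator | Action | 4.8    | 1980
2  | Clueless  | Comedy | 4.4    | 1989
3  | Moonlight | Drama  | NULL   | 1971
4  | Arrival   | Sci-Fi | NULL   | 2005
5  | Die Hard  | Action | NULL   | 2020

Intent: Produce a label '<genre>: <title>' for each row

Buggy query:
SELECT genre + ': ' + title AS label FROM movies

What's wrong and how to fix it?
Bug: '+' is numeric addition; on text columns SQLite converts them to 0 instead of concatenating

Fix: Use the || operator for string concatenation

Corrected query:
SELECT genre || ': ' || title AS label FROM movies

Result:
label            
-----------------
Action: Gladiator
Comedy: Clueless 
Drama: Moonlight 
Sci-Fi: Arrival  
Action: Die Hard 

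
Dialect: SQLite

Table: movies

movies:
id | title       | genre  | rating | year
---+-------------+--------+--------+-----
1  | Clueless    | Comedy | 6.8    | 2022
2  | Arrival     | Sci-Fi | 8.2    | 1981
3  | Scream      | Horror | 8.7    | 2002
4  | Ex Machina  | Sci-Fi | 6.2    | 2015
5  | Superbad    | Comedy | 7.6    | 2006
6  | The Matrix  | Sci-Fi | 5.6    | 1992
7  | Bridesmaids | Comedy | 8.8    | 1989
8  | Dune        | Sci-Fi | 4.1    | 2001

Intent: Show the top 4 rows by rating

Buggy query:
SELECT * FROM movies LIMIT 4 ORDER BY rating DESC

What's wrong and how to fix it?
Bug: ORDER BY cannot follow LIMIT; LIMIT is the final clause

Fix: Sort with ORDER BY, then apply LIMIT

Corrected query:
SELECT * FROM movies ORDER BY rating DESC LIMIT 4

Result:
id | title       | genre  | rating | year
---+-------------+--------+--------+-----
7  | Bridesmaids | Comedy | 8.8    | 1989
3  | Scream      | Horror | 8.7    | 2002
2  | Arrival     | Sci-Fi | 8.2    | 1981
5  | Superbad    | Comedy | 7.6    | 2006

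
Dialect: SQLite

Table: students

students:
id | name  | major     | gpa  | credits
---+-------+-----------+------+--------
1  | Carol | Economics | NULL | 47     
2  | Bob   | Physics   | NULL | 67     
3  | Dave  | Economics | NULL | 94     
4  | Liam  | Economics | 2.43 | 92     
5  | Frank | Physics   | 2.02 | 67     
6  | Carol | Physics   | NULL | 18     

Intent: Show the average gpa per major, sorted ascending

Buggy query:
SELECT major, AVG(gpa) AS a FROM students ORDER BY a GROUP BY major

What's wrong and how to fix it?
Bug: GROUP BY must precede ORDER BY

Fix: Reorder: SELECT … FROM … GROUP BY … ORDER BY …

Corrected query:
SELECT major, AVG(gpa) AS a FROM students GROUP BY major ORDER BY a

Result:
major     | a   
----------+-----
Physics   | 2.02
Economics | 2.43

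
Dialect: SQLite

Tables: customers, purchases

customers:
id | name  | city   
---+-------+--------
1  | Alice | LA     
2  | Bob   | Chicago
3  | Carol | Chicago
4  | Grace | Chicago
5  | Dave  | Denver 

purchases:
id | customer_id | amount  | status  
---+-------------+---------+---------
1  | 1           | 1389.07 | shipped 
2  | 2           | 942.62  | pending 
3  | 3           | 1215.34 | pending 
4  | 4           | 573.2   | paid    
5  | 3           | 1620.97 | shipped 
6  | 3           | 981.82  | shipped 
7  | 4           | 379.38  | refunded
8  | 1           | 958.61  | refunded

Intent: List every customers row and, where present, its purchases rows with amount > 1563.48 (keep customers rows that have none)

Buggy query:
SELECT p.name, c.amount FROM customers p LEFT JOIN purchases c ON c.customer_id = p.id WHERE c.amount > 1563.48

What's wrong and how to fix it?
Bug: Filtering c.amount in WHERE discards the NULL rows produced by LEFT JOIN, turning it into an inner join

Fix: Put 'c.amount > 1563.48' in the JOIN's ON clause instead of WHERE

Corrected query:
SELECT p.name, c.amount FROM customers p LEFT JOIN purchases c ON c.customer_id = p.id AND c.amount > 1563.48

Result:
name  | amount 
------+--------
Alice | NULL   
Bob   | NULL   
Carol | 1620.97
Grace | NULL   
Dave  | NULL   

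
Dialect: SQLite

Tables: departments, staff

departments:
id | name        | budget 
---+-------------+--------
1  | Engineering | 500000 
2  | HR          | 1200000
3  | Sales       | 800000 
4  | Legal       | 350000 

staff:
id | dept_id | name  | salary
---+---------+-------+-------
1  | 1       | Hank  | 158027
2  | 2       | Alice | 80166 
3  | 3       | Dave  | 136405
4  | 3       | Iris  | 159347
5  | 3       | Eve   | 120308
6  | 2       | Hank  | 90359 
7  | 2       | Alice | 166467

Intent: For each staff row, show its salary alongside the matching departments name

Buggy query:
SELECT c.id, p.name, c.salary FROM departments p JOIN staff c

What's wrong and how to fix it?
Bug: Missing join condition: each staff row is matched to all departments rows instead of just its own

Fix: Add ON c.dept_id = p.id to the JOIN

Corrected query:
SELECT c.id, p.name, c.salary FROM departments p JOIN staff c ON c.dept_id = p.id

Result:
id | name        | salary
---+-------------+-------
1  | Engineering | 158027
2  | HR          | 80166 
3  | Sales       | 136405
4  | Sales       | 159347
5  | Sales       | 120308
6  | HR          | 90359 
7  | HR          | 166467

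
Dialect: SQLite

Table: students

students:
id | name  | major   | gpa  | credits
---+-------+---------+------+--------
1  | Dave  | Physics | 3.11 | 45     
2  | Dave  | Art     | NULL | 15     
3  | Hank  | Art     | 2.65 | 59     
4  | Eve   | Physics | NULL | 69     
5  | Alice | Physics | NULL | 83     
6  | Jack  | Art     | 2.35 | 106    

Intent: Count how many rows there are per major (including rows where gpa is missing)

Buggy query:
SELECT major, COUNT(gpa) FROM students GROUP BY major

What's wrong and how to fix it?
Bug: COUNT(gpa) skips NULLs, so groups with missing gpa are undercounted

Fix: Replace COUNT(gpa) with COUNT(*)

Corrected query:
SELECT major, COUNT(*) FROM students GROUP BY major

Result:
major   | COUNT(*)
--------+---------
Art     | 3       
Physics | 3       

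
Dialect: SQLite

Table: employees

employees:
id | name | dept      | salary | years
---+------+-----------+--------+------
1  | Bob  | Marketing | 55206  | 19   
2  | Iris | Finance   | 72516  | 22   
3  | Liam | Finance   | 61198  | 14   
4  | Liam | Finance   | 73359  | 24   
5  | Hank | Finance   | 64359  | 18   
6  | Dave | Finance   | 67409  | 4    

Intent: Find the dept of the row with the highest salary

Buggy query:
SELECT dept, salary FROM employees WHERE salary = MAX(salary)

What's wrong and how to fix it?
Bug: MAX(salary) is an aggregate and cannot be used directly in WHERE

Fix: Wrap MAX in a scalar subquery so WHERE compares against a single value

Corrected query:
SELECT dept, salary FROM employees WHERE salary = (SELECT MAX(salary) FROM employees)

Result:
dept    | salary
--------+-------
Finance | 73359 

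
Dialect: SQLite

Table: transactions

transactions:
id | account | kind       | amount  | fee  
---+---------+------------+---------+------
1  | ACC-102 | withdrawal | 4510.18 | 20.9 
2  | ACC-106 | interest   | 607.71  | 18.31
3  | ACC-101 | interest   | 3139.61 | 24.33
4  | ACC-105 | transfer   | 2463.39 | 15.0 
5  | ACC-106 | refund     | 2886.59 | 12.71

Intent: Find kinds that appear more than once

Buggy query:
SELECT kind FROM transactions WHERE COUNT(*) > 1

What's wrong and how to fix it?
Bug: WHERE can't reference COUNT(*); aggregates are computed after WHERE

Fix: GROUP BY kind, then filter groups with HAVING COUNT(*) > 1

Corrected query:
SELECT kind FROM transactions GROUP BY kind HAVING COUNT(*) > 1

Result:
kind    
--------
interest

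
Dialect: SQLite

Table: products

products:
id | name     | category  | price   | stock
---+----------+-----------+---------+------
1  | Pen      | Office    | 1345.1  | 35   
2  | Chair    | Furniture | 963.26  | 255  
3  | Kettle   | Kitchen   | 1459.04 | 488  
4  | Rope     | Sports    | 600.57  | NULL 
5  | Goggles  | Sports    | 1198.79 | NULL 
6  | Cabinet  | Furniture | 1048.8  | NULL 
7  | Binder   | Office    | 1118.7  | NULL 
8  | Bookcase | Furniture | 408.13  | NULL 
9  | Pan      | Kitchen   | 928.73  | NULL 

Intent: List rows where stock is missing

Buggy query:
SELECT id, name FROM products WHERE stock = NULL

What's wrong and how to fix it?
Bug: '= NULL' is always unknown in SQL three-valued logic, so no rows match

Fix: Replace '= NULL' with 'IS NULL'

Corrected query:
SELECT id, name FROM products WHERE stock IS NULL

Result:
id | name    
---+---------
4  | Rope    
5  | Goggles 
6  | Cabinet 
7  | Binder  
8  | Bookcase
9  | Pan     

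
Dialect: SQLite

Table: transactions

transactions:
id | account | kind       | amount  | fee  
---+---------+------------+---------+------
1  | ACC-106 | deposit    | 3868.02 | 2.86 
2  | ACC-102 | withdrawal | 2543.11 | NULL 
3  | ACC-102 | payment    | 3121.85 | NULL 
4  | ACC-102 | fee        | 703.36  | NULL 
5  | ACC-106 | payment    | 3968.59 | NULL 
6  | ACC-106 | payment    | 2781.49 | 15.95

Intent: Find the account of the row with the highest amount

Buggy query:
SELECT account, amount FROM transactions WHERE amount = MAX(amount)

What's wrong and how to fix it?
Bug: WHERE is evaluated per row; an aggregate over the whole table isn't defined there

Fix: Wrap MAX in a scalar subquery so WHERE compares against a single value

Corrected query:
SELECT account, amount FROM transactions WHERE amount = (SELECT MAX(amount) FROM transactions)

Result:
account | amount 
--------+--------
ACC-106 | 3968.59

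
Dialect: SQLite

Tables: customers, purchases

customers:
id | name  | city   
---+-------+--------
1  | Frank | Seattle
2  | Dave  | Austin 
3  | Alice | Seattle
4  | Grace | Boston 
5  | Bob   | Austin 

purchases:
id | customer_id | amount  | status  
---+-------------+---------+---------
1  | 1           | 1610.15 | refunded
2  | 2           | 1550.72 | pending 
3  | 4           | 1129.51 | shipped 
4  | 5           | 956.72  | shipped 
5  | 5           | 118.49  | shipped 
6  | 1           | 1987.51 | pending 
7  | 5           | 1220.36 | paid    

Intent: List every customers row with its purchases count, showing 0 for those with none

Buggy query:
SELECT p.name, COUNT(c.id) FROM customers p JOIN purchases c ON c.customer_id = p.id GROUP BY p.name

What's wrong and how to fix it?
Bug: An inner join excludes parents with zero children

Fix: Use LEFT JOIN so parents without children still appear (COUNT(c.id) gives 0)

Corrected query:
SELECT p.name, COUNT(c.id) FROM customers p LEFT JOIN purchases c ON c.customer_id = p.id GROUP BY p.name

Result:
name  | COUNT(c.id)
------+------------
Alice | 0          
Bob   | 3          
Dave  | 1          
Frank | 2          
Grace | 1          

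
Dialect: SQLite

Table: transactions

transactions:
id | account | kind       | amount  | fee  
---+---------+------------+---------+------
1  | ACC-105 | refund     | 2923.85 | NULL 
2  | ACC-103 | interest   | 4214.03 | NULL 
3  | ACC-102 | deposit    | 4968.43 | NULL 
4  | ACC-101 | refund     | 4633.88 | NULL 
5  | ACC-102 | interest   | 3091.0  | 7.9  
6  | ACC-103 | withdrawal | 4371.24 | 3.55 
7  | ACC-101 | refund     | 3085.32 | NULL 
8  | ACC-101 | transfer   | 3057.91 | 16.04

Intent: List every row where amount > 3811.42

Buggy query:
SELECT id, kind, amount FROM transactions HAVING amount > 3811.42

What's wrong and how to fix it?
Bug: HAVING filters the output of aggregation, but this query has no GROUP BY and no aggregate functions, so SQLite rejects it (HAVING clause on a non-aggregate query); the condition here is per row

Fix: Replace HAVING with WHERE since the condition applies to individual rows

Corrected query:
SELECT id, kind, amount FROM transactions WHERE amount > 3811.42

Result:
id | kind       | amount 
---+------------+--------
2  | interest   | 4214.03
3  | deposit    | 4968.43
4  | refund     | 4633.88
6  | withdrawal | 4371.24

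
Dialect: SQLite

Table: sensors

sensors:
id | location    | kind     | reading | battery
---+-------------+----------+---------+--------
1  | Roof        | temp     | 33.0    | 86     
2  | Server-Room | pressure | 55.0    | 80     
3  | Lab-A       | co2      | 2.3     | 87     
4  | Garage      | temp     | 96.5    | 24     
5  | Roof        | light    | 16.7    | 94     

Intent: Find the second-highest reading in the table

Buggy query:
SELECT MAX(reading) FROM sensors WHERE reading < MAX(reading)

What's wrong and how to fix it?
Bug: The inner MAX is an aggregate inside WHERE, which is not allowed

Fix: Put the inner MAX in a scalar subquery

Corrected query:
SELECT MAX(reading) FROM sensors WHERE reading < (SELECT MAX(reading) FROM sensors)

Result:
MAX(reading)
------------
55          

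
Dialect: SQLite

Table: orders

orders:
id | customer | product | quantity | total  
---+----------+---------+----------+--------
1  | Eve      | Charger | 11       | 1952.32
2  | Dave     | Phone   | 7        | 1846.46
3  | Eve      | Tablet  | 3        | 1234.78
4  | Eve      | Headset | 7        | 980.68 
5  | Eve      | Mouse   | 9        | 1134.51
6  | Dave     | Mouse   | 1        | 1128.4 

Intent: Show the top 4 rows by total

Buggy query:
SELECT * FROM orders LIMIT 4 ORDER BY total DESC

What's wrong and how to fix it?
Bug: LIMIT must come after ORDER BY

Fix: Swap the clauses: ORDER BY first, then LIMIT

Corrected query:
SELECT * FROM orders ORDER BY total DESC LIMIT 4

Result:
id | customer | product | quantity | total  
---+----------+---------+----------+--------
1  | Eve      | Charger | 11       | 1952.32
2  | Dave     | Phone   | 7        | 1846.46
3  | Eve      | Tablet  | 3        | 1234.78
5  | Eve      | Mouse   | 9        | 1134.51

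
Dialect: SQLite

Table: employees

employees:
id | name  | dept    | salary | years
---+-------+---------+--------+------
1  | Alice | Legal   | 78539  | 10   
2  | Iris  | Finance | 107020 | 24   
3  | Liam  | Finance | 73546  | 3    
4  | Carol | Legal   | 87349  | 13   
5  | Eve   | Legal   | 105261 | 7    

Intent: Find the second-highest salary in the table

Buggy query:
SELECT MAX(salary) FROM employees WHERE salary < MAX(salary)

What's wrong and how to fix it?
Bug: The inner MAX is an aggregate inside WHERE, which is not allowed

Fix: Compute the overall MAX in a subquery, then take MAX of rows below it

Corrected query:
SELECT MAX(salary) FROM employees WHERE salary < (SELECT MAX(salary) FROM employees)

Result:
MAX(salary)
-----------
105261     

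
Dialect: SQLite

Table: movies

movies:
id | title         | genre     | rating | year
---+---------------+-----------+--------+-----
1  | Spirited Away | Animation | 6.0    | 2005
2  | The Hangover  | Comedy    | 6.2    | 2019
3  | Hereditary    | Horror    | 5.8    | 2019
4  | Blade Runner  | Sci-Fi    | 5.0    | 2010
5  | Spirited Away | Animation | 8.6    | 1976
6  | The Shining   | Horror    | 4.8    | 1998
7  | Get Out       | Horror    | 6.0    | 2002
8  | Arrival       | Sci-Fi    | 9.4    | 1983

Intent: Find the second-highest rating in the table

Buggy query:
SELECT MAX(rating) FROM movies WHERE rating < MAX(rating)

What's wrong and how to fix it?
Bug: The inner MAX is an aggregate inside WHERE, which is not allowed

Fix: Compute the overall MAX in a subquery, then take MAX of rows below it

Corrected query:
SELECT MAX(rating) FROM movies WHERE rating < (SELECT MAX(rating) FROM movies)

Result:
MAX(rating)
-----------
8.6        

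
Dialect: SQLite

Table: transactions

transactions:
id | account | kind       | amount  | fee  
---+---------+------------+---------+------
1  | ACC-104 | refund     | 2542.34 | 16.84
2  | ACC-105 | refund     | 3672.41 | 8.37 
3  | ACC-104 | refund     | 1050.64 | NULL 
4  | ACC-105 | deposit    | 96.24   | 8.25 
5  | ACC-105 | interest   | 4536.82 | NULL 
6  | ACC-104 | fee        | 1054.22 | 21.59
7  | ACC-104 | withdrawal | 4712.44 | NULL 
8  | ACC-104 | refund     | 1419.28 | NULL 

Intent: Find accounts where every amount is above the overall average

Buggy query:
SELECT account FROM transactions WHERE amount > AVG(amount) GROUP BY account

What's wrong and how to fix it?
Bug: WHERE evaluates per row before aggregation, so AVG() is unavailable

Fix: Use a subquery for AVG and a HAVING MIN(...) filter so the condition holds for every row in the group

Corrected query:
SELECT account FROM transactions GROUP BY account HAVING MIN(amount) > (SELECT AVG(amount) FROM transactions)

Result:
(no rows)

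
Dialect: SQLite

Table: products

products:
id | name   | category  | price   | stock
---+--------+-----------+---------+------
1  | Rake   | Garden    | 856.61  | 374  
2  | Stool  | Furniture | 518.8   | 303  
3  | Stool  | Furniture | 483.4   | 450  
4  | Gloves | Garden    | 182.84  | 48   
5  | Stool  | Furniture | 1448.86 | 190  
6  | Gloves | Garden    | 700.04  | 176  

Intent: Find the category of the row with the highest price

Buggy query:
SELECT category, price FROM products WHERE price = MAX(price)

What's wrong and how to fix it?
Bug: WHERE is evaluated per row; an aggregate over the whole table isn't defined there

Fix: Wrap MAX in a scalar subquery so WHERE compares against a single value

Corrected query:
SELECT category, price FROM products WHERE price = (SELECT MAX(price) FROM products)

Result:
category  | price  
----------+--------
Furniture | 1448.86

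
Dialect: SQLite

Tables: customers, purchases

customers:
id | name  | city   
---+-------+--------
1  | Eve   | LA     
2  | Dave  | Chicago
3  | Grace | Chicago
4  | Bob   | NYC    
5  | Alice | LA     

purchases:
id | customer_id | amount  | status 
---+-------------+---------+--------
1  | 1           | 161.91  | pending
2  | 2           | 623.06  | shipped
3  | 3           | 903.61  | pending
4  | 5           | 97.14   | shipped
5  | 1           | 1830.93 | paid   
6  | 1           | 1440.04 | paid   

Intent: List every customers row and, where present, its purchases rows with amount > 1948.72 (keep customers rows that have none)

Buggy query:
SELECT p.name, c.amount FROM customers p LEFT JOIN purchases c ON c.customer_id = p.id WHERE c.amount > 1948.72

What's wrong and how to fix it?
Bug: A WHERE condition on the right-hand table after LEFT JOIN drops unmatched parents

Fix: Put 'c.amount > 1948.72' in the JOIN's ON clause instead of WHERE

Corrected query:
SELECT p.name, c.amount FROM customers p LEFT JOIN purchases c ON c.customer_id = p.id AND c.amount > 1948.72

Result:
name  | amount
------+-------
Eve   | NULL  
Dave  | NULL  
Grace | NULL  
Bob   | NULL  
Alice | NULL  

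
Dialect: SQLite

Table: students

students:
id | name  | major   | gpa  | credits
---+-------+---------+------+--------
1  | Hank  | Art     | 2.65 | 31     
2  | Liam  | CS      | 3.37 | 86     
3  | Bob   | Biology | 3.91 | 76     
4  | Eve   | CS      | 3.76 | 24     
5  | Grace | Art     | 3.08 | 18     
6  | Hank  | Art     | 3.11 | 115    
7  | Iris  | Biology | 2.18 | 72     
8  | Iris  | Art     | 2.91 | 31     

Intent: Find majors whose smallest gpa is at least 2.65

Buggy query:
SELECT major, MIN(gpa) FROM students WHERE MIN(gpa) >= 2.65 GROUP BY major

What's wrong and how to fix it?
Bug: Aggregates like MIN are computed per group after WHERE runs

Fix: Use HAVING for the per-group MIN condition

Corrected query:
SELECT major, MIN(gpa) FROM students GROUP BY major HAVING MIN(gpa) >= 2.65

Result:
major | MIN(gpa)
------+---------
Art   | 2.65    
CS    | 3.37    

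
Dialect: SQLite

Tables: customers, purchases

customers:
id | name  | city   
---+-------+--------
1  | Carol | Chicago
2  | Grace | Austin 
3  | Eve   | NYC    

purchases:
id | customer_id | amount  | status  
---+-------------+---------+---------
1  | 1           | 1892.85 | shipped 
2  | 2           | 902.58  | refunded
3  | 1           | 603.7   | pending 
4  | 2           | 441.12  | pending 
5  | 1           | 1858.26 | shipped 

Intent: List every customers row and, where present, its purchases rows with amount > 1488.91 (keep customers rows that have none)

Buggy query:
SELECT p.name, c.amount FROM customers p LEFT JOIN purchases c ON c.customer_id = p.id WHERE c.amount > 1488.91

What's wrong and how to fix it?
Bug: A WHERE condition on the right-hand table after LEFT JOIN drops unmatched parents

Fix: Move the right-table condition into the ON clause so unmatched parents are kept

Corrected query:
SELECT p.name, c.amount FROM customers p LEFT JOIN purchases c ON c.customer_id = p.id AND c.amount > 1488.91

Result:
name  | amount 
------+--------
Carol | 1858.26
Carol | 1892.85
Grace | NULL   
Eve   | NULL   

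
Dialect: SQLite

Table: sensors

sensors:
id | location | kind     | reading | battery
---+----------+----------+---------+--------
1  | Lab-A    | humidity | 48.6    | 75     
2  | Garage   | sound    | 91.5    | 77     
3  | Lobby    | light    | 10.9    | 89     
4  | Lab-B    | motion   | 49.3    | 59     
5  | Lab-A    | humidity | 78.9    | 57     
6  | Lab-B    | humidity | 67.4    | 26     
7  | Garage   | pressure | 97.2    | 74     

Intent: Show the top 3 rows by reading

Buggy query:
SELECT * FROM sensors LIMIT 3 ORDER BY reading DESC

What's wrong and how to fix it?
Bug: LIMIT must come after ORDER BY

Fix: Sort with ORDER BY, then apply LIMIT

Corrected query:
SELECT * FROM sensors ORDER BY reading DESC LIMIT 3

Result:
id | location | kind     | reading | battery
---+----------+----------+---------+--------
7  | Garage   | pressure | 97.2    | 74     
2  | Garage   | sound    | 91.5    | 77     
5  | Lab-A    | humidity | 78.9    | 57     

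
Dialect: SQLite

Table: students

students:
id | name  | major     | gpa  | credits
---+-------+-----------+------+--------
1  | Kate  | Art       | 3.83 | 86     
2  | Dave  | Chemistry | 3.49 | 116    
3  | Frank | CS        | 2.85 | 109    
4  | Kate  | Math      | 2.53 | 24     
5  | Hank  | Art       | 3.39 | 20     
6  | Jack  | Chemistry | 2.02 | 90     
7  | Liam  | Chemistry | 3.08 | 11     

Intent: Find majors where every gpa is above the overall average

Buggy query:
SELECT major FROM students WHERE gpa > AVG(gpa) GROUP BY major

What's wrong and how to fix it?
Bug: WHERE evaluates per row before aggregation, so AVG() is unavailable

Fix: Compute the overall average in a scalar subquery and compare each group's MIN against it in HAVING

Corrected query:
SELECT major FROM students GROUP BY major HAVING MIN(gpa) > (SELECT AVG(gpa) FROM students)

Result:
major
-----
Art  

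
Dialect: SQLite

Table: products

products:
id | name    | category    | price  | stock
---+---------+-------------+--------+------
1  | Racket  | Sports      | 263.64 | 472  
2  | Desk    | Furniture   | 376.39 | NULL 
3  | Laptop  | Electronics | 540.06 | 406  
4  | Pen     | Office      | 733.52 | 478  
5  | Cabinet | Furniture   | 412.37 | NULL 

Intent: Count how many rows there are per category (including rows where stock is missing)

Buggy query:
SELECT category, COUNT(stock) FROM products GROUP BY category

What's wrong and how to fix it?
Bug: COUNT(column) counts non-NULL values only; rows with NULL stock aren't counted

Fix: Replace COUNT(stock) with COUNT(*)

Corrected query:
SELECT category, COUNT(*) FROM products GROUP BY category

Result:
category    | COUNT(*)
------------+---------
Electronics | 1       
Furniture   | 2       
Office      | 1       
Sports      | 1       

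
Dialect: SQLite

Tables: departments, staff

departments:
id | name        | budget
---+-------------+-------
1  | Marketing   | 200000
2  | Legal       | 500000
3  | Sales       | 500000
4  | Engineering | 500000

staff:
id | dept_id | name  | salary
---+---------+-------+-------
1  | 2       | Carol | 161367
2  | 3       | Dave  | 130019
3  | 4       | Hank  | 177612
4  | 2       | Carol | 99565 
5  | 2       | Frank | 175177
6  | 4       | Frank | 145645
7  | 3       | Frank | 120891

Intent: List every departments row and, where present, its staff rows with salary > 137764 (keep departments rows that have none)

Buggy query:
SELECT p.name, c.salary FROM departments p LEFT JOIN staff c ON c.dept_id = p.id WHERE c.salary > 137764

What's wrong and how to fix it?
Bug: Filtering c.salary in WHERE discards the NULL rows produced by LEFT JOIN, turning it into an inner join

Fix: Move the right-table condition into the ON clause so unmatched parents are kept

Corrected query:
SELECT p.name, c.salary FROM departments p LEFT JOIN staff c ON c.dept_id = p.id AND c.salary > 137764

Result:
name        | salary
------------+-------
Marketing   | NULL  
Legal       | 161367
Legal       | 175177
Sales       | NULL  
Engineering | 145645
Engineering | 177612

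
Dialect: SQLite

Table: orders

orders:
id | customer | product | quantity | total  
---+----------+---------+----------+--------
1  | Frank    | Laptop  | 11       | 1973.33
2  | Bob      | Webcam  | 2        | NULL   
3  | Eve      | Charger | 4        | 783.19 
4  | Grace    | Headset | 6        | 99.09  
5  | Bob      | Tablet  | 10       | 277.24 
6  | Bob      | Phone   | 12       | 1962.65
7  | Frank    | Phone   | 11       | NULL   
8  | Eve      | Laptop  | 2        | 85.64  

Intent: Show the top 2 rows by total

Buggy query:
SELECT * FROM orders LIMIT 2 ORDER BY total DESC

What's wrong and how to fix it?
Bug: LIMIT must come after ORDER BY

Fix: Sort with ORDER BY, then apply LIMIT

Corrected query:
SELECT * FROM orders ORDER BY total DESC LIMIT 2

Result:
id | customer | product | quantity | total  
---+----------+---------+----------+--------
1  | Frank    | Laptop  | 11       | 1973.33
6  | Bob      | Phone   | 12       | 1962.65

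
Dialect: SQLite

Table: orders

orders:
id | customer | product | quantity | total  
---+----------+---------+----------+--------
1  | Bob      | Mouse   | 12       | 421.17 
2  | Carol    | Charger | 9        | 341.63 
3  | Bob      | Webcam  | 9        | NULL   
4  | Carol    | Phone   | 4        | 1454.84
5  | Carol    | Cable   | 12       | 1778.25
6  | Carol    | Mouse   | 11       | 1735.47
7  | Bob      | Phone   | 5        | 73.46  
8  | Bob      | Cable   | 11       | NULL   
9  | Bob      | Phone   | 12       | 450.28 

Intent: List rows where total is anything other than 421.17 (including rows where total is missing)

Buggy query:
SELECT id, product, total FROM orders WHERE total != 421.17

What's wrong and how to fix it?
Bug: 'total != 421.17' is unknown when total is NULL, so NULL rows are silently excluded

Fix: Handle NULL separately with IS NULL alongside the inequality

Corrected query:
SELECT id, product, total FROM orders WHERE total != 421.17 OR total IS NULL

Result:
id | product | total  
---+---------+--------
2  | Charger | 341.63 
3  | Webcam  | NULL   
4  | Phone   | 1454.84
5  | Cable   | 1778.25
6  | Mouse   | 1735.47
7  | Phone   | 73.46  
8  | Cable   | NULL   
9  | Phone   | 450.28 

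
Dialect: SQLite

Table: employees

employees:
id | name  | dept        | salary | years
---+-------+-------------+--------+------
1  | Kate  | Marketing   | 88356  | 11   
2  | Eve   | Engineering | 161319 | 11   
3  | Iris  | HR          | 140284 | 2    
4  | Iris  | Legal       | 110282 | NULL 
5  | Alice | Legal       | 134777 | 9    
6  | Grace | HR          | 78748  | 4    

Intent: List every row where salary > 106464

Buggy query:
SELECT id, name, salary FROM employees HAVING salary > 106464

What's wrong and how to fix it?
Bug: This is a non-aggregate query (no GROUP BY, no aggregates), so in SQLite the HAVING clause is invalid here; a row-level condition belongs in WHERE

Fix: Use WHERE for row-level filtering

Corrected query:
SELECT id, name, salary FROM employees WHERE salary > 106464

Result:
id | name  | salary
---+-------+-------
2  | Eve   | 161319
3  | Iris  | 140284
4  | Iris  | 110282
5  | Alice | 134777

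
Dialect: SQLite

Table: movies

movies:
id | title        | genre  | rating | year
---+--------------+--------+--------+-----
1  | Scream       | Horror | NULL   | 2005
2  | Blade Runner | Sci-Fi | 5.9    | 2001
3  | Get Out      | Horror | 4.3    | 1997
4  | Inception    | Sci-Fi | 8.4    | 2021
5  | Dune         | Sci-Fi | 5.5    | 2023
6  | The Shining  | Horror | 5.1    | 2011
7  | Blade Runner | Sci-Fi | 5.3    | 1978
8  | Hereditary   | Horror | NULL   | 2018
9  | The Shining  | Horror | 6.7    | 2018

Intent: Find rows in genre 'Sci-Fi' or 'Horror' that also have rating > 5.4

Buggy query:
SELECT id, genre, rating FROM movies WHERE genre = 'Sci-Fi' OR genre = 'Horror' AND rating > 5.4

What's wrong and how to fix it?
Bug: AND binds tighter than OR, so this parses as genre = 'Sci-Fi' OR (genre = 'Horror' AND rating > 5.4)

Fix: Add parentheses around the OR so the AND applies to both alternatives

Corrected query:
SELECT id, genre, rating FROM movies WHERE (genre = 'Sci-Fi' OR genre = 'Horror') AND rating > 5.4

Result:
id | genre  | rating
---+--------+-------
2  | Sci-Fi | 5.9   
4  | Sci-Fi | 8.4   
5  | Sci-Fi | 5.5   
9  | Horror | 6.7   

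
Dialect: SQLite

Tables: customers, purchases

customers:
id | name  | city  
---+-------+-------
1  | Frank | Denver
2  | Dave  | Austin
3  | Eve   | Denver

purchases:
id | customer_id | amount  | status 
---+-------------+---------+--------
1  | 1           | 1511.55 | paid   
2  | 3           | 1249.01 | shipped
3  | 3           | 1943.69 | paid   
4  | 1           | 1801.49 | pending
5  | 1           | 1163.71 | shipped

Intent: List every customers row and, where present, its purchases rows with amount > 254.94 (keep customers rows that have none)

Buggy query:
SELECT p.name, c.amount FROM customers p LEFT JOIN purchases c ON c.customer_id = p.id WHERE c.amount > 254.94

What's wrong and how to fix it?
Bug: Filtering c.amount in WHERE discards the NULL rows produced by LEFT JOIN, turning it into an inner join

Fix: Put 'c.amount > 254.94' in the JOIN's ON clause instead of WHERE

Corrected query:
SELECT p.name, c.amount FROM customers p LEFT JOIN purchases c ON c.customer_id = p.id AND c.amount > 254.94

Result:
name  | amount 
------+--------
Frank | 1163.71
Frank | 1511.55
Frank | 1801.49
Dave  | NULL   
Eve   | 1249.01
Eve   | 1943.69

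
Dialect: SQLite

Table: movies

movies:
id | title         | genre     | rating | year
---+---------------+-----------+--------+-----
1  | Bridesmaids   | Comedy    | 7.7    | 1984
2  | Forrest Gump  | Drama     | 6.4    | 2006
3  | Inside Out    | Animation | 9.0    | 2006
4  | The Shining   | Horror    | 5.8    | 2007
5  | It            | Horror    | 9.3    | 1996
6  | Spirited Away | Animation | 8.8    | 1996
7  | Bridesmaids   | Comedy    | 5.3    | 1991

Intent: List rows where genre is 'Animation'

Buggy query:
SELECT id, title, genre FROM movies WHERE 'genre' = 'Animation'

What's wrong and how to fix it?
Bug: Single quotes denote string literals in SQL; the column name is being compared as a constant string

Fix: Remove the quotes around the column name (or use double quotes for an identifier)

Corrected query:
SELECT id, title, genre FROM movies WHERE genre = 'Animation'

Result:
id | title         | genre    
---+---------------+----------
3  | Inside Out    | Animation
6  | Spirited Away | Animation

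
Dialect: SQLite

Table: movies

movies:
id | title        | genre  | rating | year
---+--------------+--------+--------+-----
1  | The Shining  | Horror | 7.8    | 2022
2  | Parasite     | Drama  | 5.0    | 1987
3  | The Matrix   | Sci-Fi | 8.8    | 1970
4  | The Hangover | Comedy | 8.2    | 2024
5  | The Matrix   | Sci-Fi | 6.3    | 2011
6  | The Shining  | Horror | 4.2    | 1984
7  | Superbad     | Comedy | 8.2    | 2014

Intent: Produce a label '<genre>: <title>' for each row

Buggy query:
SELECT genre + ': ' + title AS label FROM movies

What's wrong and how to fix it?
Bug: '+' is numeric addition; on text columns SQLite converts them to 0 instead of concatenating

Fix: Replace + with || to concatenate text

Corrected query:
SELECT genre || ': ' || title AS label FROM movies

Result:
label               
--------------------
Horror: The Shining 
Drama: Parasite     
Sci-Fi: The Matrix  
Comedy: The Hangover
Sci-Fi: The Matrix  
Horror: The Shining 
Comedy: Superbad    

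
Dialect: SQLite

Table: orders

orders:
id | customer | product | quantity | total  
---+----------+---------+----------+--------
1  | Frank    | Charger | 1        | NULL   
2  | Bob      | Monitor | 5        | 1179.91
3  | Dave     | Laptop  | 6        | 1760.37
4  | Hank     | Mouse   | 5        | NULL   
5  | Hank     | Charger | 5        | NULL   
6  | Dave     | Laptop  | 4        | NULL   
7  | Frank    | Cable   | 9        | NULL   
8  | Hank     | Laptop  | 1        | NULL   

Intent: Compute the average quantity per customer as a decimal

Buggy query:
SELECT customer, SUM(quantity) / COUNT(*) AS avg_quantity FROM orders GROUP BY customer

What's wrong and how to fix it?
Bug: SUM(quantity) and COUNT(*) are both integers; the division truncates the fractional part

Fix: Multiply by 1.0 (or CAST to REAL) to force floating-point division

Corrected query:
SELECT customer, SUM(quantity) * 1.0 / COUNT(*) AS avg_quantity FROM orders GROUP BY customer

Result:
customer | avg_quantity
---------+-------------
Bob      | 5           
Dave     | 5           
Frank    | 5           
Hank     | 3.666667    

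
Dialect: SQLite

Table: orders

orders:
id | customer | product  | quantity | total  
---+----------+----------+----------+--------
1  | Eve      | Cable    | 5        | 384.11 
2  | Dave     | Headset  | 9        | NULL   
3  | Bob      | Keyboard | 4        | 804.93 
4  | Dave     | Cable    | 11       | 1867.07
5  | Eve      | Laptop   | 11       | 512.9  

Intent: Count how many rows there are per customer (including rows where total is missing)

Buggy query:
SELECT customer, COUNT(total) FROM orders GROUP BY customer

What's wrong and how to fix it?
Bug: COUNT(total) skips NULLs, so groups with missing total are undercounted

Fix: Use COUNT(*) to count all rows regardless of NULL

Corrected query:
SELECT customer, COUNT(*) FROM orders GROUP BY customer

Result:
customer | COUNT(*)
---------+---------
Bob      | 1       
Dave     | 2       
Eve      | 2       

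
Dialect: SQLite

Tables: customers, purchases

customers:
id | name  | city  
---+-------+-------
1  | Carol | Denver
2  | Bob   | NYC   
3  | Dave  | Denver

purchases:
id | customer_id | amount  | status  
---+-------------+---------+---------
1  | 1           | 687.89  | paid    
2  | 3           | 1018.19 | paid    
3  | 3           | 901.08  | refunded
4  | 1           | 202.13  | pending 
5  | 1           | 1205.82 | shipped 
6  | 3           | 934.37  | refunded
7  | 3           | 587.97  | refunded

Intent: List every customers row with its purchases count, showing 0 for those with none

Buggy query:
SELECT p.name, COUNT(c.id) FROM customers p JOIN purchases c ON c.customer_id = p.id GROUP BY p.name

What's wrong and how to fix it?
Bug: INNER JOIN drops customers rows that have no matching purchases rows

Fix: Use LEFT JOIN so parents without children still appear (COUNT(c.id) gives 0)

Corrected query:
SELECT p.name, COUNT(c.id) FROM customers p LEFT JOIN purchases c ON c.customer_id = p.id GROUP BY p.name

Result:
name  | COUNT(c.id)
------+------------
Bob   | 0          
Carol | 3          
Dave  | 4          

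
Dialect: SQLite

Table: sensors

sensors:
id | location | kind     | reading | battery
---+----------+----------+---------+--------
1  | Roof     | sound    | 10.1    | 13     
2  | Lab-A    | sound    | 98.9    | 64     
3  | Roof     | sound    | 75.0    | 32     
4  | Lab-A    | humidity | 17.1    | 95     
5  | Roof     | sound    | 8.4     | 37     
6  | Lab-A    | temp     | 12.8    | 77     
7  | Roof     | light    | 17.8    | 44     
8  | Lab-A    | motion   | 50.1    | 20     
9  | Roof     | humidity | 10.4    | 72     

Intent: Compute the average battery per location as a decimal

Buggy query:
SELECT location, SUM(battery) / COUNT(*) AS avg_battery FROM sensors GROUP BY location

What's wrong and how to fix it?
Bug: SUM(battery) and COUNT(*) are both integers; the division truncates the fractional part

Fix: Cast one side to REAL so the division keeps the fractional part

Corrected query:
SELECT location, SUM(battery) * 1.0 / COUNT(*) AS avg_battery FROM sensors GROUP BY location

Result:
location | avg_battery
---------+------------
Lab-A    | 64         
Roof     | 39.6       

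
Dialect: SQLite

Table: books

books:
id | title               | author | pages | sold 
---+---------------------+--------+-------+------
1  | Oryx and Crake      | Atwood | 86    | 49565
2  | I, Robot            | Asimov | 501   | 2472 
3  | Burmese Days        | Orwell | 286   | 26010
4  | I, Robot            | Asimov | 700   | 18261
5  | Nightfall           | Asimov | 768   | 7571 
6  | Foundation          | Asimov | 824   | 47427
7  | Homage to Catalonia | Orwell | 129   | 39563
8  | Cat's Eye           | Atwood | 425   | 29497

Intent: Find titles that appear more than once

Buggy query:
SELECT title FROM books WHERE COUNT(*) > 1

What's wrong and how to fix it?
Bug: WHERE can't reference COUNT(*); aggregates are computed after WHERE

Fix: Group first, then use HAVING for the count condition

Corrected query:
SELECT title FROM books GROUP BY title HAVING COUNT(*) > 1

Result:
title   
--------
I, Robot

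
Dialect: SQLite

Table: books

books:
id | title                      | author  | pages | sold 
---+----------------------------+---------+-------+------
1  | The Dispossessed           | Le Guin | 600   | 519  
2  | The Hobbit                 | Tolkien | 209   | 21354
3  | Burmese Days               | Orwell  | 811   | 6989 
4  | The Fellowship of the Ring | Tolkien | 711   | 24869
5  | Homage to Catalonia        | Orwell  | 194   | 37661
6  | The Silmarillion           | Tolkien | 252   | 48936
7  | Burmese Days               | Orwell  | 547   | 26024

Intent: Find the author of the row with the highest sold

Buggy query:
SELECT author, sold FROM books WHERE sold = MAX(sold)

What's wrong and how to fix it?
Bug: WHERE is evaluated per row; an aggregate over the whole table isn't defined there

Fix: Use a subquery: WHERE sold = (SELECT MAX(sold) FROM books)

Corrected query:
SELECT author, sold FROM books WHERE sold = (SELECT MAX(sold) FROM books)

Result:
author  | sold 
--------+------
Tolkien | 48936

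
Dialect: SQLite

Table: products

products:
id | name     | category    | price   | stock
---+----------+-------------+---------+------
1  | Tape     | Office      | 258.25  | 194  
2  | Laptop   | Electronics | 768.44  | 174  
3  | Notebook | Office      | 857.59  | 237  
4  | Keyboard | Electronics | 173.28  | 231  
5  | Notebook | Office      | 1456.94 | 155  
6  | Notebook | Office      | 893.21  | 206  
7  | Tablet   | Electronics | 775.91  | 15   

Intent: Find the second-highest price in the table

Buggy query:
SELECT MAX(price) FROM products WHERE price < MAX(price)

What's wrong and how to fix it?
Bug: The inner MAX is an aggregate inside WHERE, which is not allowed

Fix: Put the inner MAX in a scalar subquery

Corrected query:
SELECT MAX(price) FROM products WHERE price < (SELECT MAX(price) FROM products)

Result:
MAX(price)
----------
893.21    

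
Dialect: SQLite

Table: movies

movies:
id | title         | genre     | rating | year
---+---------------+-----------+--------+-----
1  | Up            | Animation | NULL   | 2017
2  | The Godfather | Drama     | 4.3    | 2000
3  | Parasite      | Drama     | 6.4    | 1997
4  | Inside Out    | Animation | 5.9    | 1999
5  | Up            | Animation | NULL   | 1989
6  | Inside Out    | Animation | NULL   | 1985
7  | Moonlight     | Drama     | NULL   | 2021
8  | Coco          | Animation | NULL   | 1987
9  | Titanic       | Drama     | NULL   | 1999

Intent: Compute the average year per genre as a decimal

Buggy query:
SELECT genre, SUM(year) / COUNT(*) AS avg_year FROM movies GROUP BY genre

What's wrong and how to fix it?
Bug: SUM(year) and COUNT(*) are both integers; the division truncates the fractional part

Fix: Cast one side to REAL so the division keeps the fractional part

Corrected query:
SELECT genre, SUM(year) * 1.0 / COUNT(*) AS avg_year FROM movies GROUP BY genre

Result:
genre     | avg_year
----------+---------
Animation | 1995.4  
Drama     | 2004.25 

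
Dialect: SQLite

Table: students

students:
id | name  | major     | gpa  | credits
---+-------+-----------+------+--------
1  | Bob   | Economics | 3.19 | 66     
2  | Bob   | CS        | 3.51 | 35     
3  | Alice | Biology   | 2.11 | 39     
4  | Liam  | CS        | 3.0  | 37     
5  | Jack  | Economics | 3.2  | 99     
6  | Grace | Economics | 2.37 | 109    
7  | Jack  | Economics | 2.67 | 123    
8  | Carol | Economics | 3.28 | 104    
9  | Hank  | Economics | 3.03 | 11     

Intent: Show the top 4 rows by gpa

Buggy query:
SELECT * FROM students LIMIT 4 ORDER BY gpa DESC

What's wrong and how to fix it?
Bug: LIMIT must come after ORDER BY

Fix: Swap the clauses: ORDER BY first, then LIMIT

Corrected query:
SELECT * FROM students ORDER BY gpa DESC LIMIT 4

Result:
id | name  | major     | gpa  | credits
---+-------+-----------+------+--------
2  | Bob   | CS        | 3.51 | 35     
8  | Carol | Economics | 3.28 | 104    
5  | Jack  | Economics | 3.2  | 99     
1  | Bob   | Economics | 3.19 | 66     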